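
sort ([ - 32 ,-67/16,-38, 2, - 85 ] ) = [-85, - 38, - 32, - 67/16, 2 ]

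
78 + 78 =156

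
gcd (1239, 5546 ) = 59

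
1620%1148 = 472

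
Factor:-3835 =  -5^1*13^1*59^1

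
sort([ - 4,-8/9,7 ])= [ - 4, - 8/9, 7]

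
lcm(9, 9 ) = 9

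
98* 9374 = 918652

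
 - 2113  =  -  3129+1016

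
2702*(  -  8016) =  - 21659232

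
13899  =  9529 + 4370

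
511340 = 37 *13820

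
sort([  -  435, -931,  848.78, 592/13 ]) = [ -931,  -  435, 592/13, 848.78 ]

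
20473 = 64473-44000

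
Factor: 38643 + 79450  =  118093 = 118093^1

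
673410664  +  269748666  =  943159330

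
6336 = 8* 792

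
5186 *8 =41488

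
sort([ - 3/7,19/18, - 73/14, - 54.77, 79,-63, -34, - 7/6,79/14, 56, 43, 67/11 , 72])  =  [ - 63, - 54.77, - 34,-73/14,- 7/6, - 3/7,19/18 , 79/14, 67/11,43,56,72, 79]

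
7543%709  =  453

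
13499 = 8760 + 4739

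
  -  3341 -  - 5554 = 2213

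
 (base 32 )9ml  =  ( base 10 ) 9941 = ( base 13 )46A9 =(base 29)bnn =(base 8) 23325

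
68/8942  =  2/263= 0.01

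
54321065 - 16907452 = 37413613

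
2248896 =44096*51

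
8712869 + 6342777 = 15055646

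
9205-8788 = 417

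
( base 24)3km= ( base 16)8b6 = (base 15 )9da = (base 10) 2230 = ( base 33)21J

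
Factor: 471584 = 2^5*14737^1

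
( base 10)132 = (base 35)3R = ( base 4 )2010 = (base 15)8C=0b10000100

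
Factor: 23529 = 3^1*11^1*23^1*31^1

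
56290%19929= 16432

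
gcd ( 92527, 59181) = 1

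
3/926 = 3/926 =0.00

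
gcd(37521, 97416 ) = 99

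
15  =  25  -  10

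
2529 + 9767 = 12296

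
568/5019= 568/5019 = 0.11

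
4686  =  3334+1352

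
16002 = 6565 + 9437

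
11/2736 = 11/2736=0.00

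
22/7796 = 11/3898 = 0.00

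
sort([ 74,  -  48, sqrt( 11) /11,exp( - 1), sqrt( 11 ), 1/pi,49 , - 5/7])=[ - 48, - 5/7,sqrt( 11)/11,1/pi, exp(-1 ),sqrt(11 ),49, 74 ] 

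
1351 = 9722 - 8371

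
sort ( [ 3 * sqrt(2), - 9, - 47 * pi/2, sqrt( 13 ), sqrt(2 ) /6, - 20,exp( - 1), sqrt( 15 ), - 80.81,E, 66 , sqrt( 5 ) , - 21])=[ - 80.81 , - 47*pi/2, - 21, - 20, - 9,sqrt( 2)/6,exp( - 1),sqrt( 5),E, sqrt(13 ), sqrt ( 15 ),3*sqrt( 2),66] 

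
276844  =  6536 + 270308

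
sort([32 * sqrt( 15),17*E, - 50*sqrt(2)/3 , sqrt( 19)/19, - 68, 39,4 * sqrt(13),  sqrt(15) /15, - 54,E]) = [ - 68, - 54 ,- 50*sqrt( 2)/3,sqrt( 19 ) /19, sqrt( 15)/15,E,4*sqrt(13),39,17 * E, 32 * sqrt( 15 )]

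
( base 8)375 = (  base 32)7t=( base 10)253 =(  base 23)B0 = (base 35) 78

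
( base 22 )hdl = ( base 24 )ejf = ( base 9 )12633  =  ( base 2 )10000101010111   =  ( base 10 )8535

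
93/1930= 93/1930= 0.05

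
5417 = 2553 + 2864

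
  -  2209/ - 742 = 2 + 725/742=2.98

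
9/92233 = 9/92233 = 0.00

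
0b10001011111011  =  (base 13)40CB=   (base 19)15f6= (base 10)8955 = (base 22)ib1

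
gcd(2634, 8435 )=1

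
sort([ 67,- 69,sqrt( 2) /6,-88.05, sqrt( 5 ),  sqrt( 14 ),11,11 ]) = [ - 88.05,- 69,  sqrt( 2 )/6,  sqrt( 5), sqrt( 14),11,11,  67] 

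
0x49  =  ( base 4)1021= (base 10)73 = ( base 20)3d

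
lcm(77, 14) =154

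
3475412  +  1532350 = 5007762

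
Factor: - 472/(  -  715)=2^3*5^(-1)*11^( - 1)* 13^( - 1)*59^1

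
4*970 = 3880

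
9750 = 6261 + 3489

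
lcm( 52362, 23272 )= 209448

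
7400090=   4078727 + 3321363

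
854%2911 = 854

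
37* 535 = 19795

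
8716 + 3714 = 12430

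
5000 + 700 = 5700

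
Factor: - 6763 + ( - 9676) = - 17^1*967^1  =  - 16439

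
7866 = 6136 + 1730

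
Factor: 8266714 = 2^1 * 1361^1*3037^1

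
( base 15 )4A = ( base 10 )70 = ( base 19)3d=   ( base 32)26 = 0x46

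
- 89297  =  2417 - 91714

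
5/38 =5/38 = 0.13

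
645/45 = 43/3 = 14.33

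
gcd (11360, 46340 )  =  20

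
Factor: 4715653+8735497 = 2^1*5^2*269023^1 = 13451150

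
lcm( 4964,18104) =307768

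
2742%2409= 333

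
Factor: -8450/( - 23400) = 2^( - 2)*3^ ( - 2) * 13^1 = 13/36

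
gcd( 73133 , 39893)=1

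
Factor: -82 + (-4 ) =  - 86 = - 2^1*43^1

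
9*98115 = 883035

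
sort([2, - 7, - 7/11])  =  [-7,-7/11,  2]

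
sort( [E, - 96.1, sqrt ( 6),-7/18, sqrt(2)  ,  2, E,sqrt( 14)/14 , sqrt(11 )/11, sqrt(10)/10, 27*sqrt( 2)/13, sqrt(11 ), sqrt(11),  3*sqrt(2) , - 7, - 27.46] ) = [ -96.1,-27.46,-7, - 7/18,sqrt(14) /14, sqrt( 11)/11,sqrt ( 10)/10, sqrt(2),2,sqrt(6), E,E, 27*sqrt (2)/13, sqrt( 11), sqrt(11), 3*sqrt(2)]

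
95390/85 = 1122  +  4/17 = 1122.24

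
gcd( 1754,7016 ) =1754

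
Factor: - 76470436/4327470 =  - 2^1*3^( - 2) * 5^( - 1) * 6869^( - 1)*2731087^1  =  - 5462174/309105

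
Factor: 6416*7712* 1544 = 2^12 * 193^1*241^1*401^1=76397416448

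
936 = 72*13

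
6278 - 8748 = - 2470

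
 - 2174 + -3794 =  - 5968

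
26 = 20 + 6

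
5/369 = 5/369 = 0.01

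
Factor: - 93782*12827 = -2^1*13^1*  101^1*127^1*3607^1 = -1202941714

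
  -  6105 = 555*( - 11 )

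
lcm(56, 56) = 56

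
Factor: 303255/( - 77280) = - 2^(-5 )*3^1 * 7^( - 1)*293^1 = -  879/224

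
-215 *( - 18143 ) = 3900745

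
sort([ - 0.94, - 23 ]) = [ - 23, - 0.94]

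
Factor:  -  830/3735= - 2^1*3^( - 2 ) = - 2/9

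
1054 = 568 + 486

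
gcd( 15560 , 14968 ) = 8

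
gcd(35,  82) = 1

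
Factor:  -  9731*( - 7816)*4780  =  2^5 * 5^1 *37^1*239^1 * 263^1 * 977^1  =  363554830880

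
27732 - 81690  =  -53958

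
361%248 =113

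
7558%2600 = 2358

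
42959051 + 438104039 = 481063090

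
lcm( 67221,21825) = 1680525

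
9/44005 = 9/44005 = 0.00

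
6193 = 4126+2067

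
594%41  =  20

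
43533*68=2960244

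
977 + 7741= 8718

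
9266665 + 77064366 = 86331031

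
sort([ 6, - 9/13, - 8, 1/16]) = [-8 , - 9/13,1/16,  6]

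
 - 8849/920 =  - 10+ 351/920 = - 9.62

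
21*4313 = 90573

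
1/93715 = 1/93715 = 0.00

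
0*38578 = 0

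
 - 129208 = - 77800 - 51408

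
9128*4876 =44508128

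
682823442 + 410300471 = 1093123913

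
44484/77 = 4044/7 =577.71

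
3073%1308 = 457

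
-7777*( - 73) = 567721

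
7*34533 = 241731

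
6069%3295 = 2774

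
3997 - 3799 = 198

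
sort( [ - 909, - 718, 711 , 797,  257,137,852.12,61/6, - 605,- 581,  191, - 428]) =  [ - 909, - 718,-605,-581, - 428,61/6, 137, 191 , 257,711 , 797,852.12 ]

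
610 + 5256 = 5866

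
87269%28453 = 1910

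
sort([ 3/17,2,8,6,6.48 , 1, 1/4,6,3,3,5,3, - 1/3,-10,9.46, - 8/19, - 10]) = [-10 ,-10, - 8/19,- 1/3,3/17,1/4, 1,2,3, 3,3,5,6,6,6.48, 8, 9.46 ]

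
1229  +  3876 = 5105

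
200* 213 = 42600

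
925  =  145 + 780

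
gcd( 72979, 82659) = 1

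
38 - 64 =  - 26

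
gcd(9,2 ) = 1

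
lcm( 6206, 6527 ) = 378566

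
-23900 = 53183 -77083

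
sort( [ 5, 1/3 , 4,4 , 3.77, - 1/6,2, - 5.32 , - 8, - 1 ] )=[ - 8, - 5.32, - 1, - 1/6, 1/3, 2, 3.77, 4, 4, 5 ]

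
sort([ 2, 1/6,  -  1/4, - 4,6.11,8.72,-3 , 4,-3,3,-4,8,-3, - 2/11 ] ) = [-4, - 4,  -  3, - 3, - 3,-1/4,-2/11, 1/6,  2,3,4,6.11,8,8.72] 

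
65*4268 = 277420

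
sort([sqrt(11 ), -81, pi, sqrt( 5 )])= [-81,sqrt(5),pi, sqrt( 11) ] 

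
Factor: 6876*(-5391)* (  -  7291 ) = 270266550156  =  2^2*3^4 * 23^1*191^1*317^1*599^1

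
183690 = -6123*( - 30 ) 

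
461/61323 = 461/61323 = 0.01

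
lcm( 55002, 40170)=3575130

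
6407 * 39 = 249873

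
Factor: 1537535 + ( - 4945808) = -3^2*11^1*173^1*199^1 = - 3408273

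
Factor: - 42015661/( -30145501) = 73^1 * 613^( - 1) * 49177^( -1 ) * 575557^1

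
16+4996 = 5012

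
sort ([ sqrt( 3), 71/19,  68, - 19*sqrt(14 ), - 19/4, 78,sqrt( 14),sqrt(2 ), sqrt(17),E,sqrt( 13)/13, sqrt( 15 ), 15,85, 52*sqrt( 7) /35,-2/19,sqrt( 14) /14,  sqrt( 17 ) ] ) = [ - 19*sqrt( 14 ),-19/4,  -  2/19,sqrt ( 14)/14, sqrt(13) /13, sqrt ( 2 ),  sqrt(3) , E,  71/19,sqrt( 14),  sqrt( 15),  52  *sqrt ( 7) /35,sqrt( 17),  sqrt ( 17),  15,68,  78, 85]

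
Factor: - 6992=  - 2^4*19^1 * 23^1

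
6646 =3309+3337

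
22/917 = 22/917  =  0.02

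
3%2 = 1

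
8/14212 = 2/3553 = 0.00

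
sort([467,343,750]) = [ 343, 467,  750]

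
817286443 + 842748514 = 1660034957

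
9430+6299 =15729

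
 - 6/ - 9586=3/4793 = 0.00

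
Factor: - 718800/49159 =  - 2^4*3^1*5^2*11^( - 1)*41^ (  -  1)*109^ ( - 1 )*599^1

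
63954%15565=1694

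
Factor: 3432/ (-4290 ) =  - 2^2*5^( - 1) = - 4/5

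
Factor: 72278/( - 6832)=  - 2^( - 3)*7^ ( - 1)*61^( - 1)*71^1*509^1  =  - 36139/3416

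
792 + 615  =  1407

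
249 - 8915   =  -8666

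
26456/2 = 13228 =13228.00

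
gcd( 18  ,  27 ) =9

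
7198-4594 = 2604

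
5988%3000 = 2988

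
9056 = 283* 32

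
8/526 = 4/263 = 0.02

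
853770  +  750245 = 1604015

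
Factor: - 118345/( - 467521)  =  5^1*23^( - 1 )*20327^(  -  1 )*23669^1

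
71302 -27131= 44171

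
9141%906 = 81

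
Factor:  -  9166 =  - 2^1*4583^1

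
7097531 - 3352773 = 3744758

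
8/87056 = 1/10882 = 0.00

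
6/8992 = 3/4496=0.00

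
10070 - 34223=-24153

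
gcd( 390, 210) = 30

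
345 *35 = 12075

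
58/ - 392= - 29/196 = - 0.15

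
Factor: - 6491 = - 6491^1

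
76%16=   12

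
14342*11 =157762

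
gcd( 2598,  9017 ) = 1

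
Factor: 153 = 3^2*17^1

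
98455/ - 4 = -24614  +  1/4 = - 24613.75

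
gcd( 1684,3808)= 4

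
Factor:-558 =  - 2^1*3^2*31^1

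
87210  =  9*9690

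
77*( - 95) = -7315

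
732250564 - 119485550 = 612765014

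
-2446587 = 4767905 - 7214492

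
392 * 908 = 355936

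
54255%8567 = 2853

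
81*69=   5589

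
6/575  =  6/575 = 0.01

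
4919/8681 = 4919/8681 =0.57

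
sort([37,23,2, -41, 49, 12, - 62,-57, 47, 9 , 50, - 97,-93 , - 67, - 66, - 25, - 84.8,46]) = [ - 97, - 93, - 84.8, - 67, - 66, - 62, - 57, - 41,- 25,2,  9 , 12, 23, 37 , 46 , 47,49 , 50 ]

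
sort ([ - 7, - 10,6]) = [ - 10, - 7 , 6]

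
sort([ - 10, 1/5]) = [- 10,1/5]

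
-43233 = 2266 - 45499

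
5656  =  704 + 4952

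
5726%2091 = 1544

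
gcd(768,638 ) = 2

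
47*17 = 799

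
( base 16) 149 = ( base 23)e7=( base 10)329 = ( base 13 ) 1C4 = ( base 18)105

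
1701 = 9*189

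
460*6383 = 2936180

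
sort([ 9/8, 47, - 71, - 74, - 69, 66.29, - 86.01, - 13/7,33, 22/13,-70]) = [ - 86.01, - 74, - 71 , - 70,-69, - 13/7,9/8, 22/13,33,47, 66.29 ]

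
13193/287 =45 + 278/287 = 45.97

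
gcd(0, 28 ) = 28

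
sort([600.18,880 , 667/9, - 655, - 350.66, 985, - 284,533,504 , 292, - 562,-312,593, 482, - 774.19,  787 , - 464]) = [-774.19,-655, -562, - 464,-350.66, - 312,- 284,667/9, 292, 482,504,533,593, 600.18 , 787, 880, 985 ] 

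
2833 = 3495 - 662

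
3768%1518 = 732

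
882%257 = 111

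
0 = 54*0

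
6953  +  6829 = 13782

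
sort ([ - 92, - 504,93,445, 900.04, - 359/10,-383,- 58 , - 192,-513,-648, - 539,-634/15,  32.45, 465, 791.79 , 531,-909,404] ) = [-909, - 648, -539, - 513, - 504 ,-383,-192, - 92,-58, - 634/15,-359/10,32.45, 93 , 404,445, 465 , 531, 791.79 , 900.04] 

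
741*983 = 728403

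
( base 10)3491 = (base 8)6643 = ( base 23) 6di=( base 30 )3qb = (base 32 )3D3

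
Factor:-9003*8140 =-2^2*3^1*5^1 *11^1*37^1 *3001^1 = -73284420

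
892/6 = 148 +2/3 = 148.67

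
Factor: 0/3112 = 0= 0^1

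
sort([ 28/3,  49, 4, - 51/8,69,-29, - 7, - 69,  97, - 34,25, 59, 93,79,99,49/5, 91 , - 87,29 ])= [ - 87, - 69,-34,-29, - 7, - 51/8,  4, 28/3,  49/5,25,29,49, 59,  69 , 79 , 91, 93,97, 99 ] 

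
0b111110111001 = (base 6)30345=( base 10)4025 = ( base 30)4e5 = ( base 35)3a0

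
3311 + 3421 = 6732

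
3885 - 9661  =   - 5776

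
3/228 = 1/76 =0.01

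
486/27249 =162/9083 = 0.02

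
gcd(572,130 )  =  26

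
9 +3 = 12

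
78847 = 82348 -3501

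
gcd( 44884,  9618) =3206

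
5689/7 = 5689/7 =812.71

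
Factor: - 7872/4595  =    -  2^6 * 3^1*5^(  -  1 )*41^1*919^(  -  1 )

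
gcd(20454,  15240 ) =6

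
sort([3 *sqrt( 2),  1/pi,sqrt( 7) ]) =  [ 1/pi , sqrt( 7),3*sqrt(2) ] 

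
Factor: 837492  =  2^2*3^1*101^1 * 691^1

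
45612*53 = 2417436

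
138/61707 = 46/20569 = 0.00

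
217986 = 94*2319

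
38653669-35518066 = 3135603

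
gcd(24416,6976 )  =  3488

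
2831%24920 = 2831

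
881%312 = 257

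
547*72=39384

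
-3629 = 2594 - 6223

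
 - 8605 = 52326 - 60931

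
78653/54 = 1456  +  29/54 = 1456.54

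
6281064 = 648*9693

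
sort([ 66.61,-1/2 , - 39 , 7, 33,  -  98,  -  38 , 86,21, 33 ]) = [-98,  -  39, - 38,- 1/2,7, 21, 33, 33, 66.61, 86] 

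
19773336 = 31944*619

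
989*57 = 56373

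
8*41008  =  328064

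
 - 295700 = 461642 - 757342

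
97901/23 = 4256+13/23 = 4256.57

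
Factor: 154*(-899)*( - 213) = 29488998 = 2^1*3^1*7^1*11^1*29^1*31^1*71^1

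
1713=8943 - 7230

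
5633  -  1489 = 4144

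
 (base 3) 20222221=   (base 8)11755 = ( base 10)5101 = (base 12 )2B51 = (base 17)10B1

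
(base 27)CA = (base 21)FJ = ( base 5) 2314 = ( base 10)334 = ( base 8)516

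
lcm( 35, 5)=35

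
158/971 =158/971 = 0.16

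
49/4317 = 49/4317  =  0.01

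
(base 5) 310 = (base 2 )1010000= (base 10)80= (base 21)3H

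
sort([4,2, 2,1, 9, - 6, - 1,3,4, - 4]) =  [ - 6, - 4, - 1,1,2, 2,3,4,4, 9] 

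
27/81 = 1/3 = 0.33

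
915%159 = 120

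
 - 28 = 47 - 75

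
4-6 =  - 2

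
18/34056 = 1/1892= 0.00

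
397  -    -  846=1243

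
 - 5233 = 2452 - 7685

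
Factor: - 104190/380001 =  - 2^1*5^1*17^( - 1) * 23^1*151^1 * 7451^(- 1)  =  - 34730/126667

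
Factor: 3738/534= 7 = 7^1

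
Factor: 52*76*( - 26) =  - 2^5*13^2*19^1 = -102752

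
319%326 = 319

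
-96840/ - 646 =149 + 293/323=149.91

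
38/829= 38/829 = 0.05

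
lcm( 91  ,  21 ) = 273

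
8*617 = 4936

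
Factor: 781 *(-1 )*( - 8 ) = 6248  =  2^3*11^1*71^1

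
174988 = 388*451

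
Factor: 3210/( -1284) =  - 5/2 = -  2^(-1 ) * 5^1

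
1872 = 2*936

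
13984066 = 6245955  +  7738111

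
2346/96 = 391/16 = 24.44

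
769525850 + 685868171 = 1455394021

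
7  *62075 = 434525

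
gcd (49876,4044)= 1348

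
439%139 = 22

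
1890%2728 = 1890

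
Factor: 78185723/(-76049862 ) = -1595627/1552038 = - 2^( - 1) * 3^ (  -  1 )*11^2*13187^1*258673^( -1) 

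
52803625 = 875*60347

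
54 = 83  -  29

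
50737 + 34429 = 85166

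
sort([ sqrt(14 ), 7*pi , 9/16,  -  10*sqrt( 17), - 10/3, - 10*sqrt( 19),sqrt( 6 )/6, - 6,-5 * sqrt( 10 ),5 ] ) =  [ - 10* sqrt(19) , - 10*sqrt( 17), - 5 *sqrt (10), - 6,-10/3,sqrt(6 )/6,9/16 , sqrt( 14),5, 7*pi ] 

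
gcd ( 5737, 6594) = 1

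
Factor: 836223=3^1 * 278741^1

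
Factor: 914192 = 2^4*17^1*3361^1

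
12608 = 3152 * 4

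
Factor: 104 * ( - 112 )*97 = - 2^7 * 7^1*13^1 * 97^1 = - 1129856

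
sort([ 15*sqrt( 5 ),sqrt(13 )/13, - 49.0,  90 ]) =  [ - 49.0, sqrt( 13 )/13 , 15*sqrt(5),90] 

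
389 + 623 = 1012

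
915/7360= 183/1472 = 0.12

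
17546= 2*8773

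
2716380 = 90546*30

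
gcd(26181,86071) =1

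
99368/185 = 537 + 23/185  =  537.12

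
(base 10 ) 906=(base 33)rf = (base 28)14A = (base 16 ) 38A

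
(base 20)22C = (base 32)qk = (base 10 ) 852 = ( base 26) 16K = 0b1101010100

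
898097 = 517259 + 380838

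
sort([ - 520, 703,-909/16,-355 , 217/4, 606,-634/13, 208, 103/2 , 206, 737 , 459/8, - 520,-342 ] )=[ - 520,-520,-355, - 342,- 909/16,- 634/13, 103/2, 217/4, 459/8, 206,208,606 , 703, 737 ] 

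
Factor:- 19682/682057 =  - 2^1*13^1 * 17^ ( - 1 ) * 53^(-1) = - 26/901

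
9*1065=9585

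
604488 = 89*6792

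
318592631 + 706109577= 1024702208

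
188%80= 28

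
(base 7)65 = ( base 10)47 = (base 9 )52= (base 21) 25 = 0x2F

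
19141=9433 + 9708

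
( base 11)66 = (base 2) 1001000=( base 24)30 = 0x48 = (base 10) 72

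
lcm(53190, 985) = 53190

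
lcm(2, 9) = 18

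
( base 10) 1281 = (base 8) 2401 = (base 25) 216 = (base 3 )1202110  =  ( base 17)476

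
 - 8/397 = -1 + 389/397 = - 0.02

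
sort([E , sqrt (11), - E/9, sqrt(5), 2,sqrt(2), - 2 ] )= [ - 2, - E/9,sqrt (2),2, sqrt( 5),E , sqrt(11) ] 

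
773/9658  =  773/9658 =0.08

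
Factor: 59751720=2^3*3^2*5^1*7^1*131^1*181^1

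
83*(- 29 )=-2407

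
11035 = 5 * 2207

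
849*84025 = 71337225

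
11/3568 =11/3568= 0.00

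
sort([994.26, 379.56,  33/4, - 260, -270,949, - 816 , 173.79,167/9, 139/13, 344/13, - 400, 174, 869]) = [ - 816, - 400, - 270, - 260, 33/4 , 139/13,167/9, 344/13, 173.79, 174, 379.56, 869 , 949, 994.26 ]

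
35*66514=2327990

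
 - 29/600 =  - 29/600 = - 0.05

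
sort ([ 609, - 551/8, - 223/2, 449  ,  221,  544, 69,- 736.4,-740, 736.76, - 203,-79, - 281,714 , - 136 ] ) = [ - 740,-736.4 , - 281, - 203, - 136, - 223/2, - 79, - 551/8, 69, 221,  449,544, 609,714, 736.76 ]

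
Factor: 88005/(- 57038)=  - 2^ ( - 1)*3^1 * 5^1*19^(  -  2)*79^(  -  1)*5867^1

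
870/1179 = 290/393 = 0.74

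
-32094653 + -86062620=-118157273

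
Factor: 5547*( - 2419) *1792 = -2^8*3^1 * 7^1 * 41^1 * 43^2*59^1 = - 24045401856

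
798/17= 798/17= 46.94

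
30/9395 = 6/1879 = 0.00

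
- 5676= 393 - 6069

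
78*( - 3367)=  - 262626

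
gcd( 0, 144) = 144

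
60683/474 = 128 + 11/474 = 128.02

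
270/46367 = 270/46367=0.01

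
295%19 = 10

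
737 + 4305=5042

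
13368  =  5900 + 7468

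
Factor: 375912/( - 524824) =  - 207/289=- 3^2*17^( - 2)*23^1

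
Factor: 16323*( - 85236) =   -  2^2 * 3^2*5441^1*7103^1=   - 1391307228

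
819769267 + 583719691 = 1403488958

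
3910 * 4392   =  17172720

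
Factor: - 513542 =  - 2^1*256771^1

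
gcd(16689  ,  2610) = 3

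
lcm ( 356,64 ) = 5696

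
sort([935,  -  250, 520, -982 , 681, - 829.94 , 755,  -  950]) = [ - 982,  -  950, - 829.94,-250, 520,681,  755,  935]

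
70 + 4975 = 5045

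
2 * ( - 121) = -242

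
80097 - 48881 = 31216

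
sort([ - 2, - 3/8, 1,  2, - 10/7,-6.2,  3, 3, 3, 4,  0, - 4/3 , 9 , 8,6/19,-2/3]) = [-6.2,-2,  -  10/7,- 4/3,- 2/3, - 3/8, 0 , 6/19,1, 2,3,3,3, 4,8,  9]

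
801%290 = 221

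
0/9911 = 0 = 0.00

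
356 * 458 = 163048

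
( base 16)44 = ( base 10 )68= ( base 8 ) 104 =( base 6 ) 152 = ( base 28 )2c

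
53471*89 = 4758919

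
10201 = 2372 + 7829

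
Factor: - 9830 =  - 2^1*5^1* 983^1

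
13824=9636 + 4188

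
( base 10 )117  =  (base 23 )52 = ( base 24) 4l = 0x75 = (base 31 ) 3O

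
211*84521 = 17833931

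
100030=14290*7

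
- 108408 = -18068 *6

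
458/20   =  229/10 = 22.90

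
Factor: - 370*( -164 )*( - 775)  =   - 2^3*5^3*31^1*37^1*41^1 = -  47027000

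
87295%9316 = 3451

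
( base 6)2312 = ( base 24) MK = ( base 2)1000100100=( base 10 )548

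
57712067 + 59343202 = 117055269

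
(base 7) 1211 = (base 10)449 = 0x1C1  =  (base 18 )16h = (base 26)h7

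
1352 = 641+711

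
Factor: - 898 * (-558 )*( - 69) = - 2^2*3^3* 23^1*31^1*449^1 = - 34574796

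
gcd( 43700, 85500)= 1900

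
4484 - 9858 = - 5374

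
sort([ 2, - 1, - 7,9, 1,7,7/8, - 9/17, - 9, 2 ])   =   [  -  9, - 7, - 1, - 9/17, 7/8,1,2, 2,7 , 9]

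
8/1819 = 8/1819 = 0.00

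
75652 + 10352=86004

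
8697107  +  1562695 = 10259802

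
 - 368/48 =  -8 + 1/3 = -7.67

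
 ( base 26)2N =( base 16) 4B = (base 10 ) 75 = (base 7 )135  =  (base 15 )50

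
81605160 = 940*86814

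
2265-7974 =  - 5709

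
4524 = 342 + 4182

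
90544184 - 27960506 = 62583678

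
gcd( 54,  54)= 54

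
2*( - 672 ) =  -1344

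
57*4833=275481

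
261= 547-286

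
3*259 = 777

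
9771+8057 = 17828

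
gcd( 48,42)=6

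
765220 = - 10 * (-76522)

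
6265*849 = 5318985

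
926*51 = 47226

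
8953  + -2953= 6000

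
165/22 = 7 + 1/2 = 7.50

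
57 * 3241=184737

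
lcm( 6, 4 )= 12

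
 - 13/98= -1 + 85/98  =  - 0.13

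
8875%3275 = 2325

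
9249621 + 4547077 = 13796698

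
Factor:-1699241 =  -743^1*2287^1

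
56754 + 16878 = 73632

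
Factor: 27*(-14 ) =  - 378 = - 2^1*3^3*7^1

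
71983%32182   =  7619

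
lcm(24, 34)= 408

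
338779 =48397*7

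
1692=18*94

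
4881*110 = 536910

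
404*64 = 25856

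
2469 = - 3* ( -823)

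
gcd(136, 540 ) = 4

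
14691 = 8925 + 5766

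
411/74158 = 411/74158= 0.01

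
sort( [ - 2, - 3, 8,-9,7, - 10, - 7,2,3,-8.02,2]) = [ - 10, - 9, - 8.02,-7, - 3, - 2,2,2,3, 7, 8]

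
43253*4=173012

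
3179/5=3179/5 = 635.80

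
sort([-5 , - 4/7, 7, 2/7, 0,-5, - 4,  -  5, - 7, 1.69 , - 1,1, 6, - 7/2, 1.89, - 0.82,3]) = [ - 7, - 5, - 5, - 5,-4,-7/2, - 1,-0.82, - 4/7,0,2/7, 1,1.69,1.89,3, 6, 7]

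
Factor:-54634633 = -19^1*47^1*193^1*317^1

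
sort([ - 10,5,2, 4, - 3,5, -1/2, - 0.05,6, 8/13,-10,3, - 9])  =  [ - 10 ,  -  10, - 9,  -  3, - 1/2, - 0.05, 8/13, 2, 3, 4,5,5,6 ]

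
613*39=23907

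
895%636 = 259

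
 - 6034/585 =-6034/585=-10.31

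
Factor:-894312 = - 2^3*3^2 * 12421^1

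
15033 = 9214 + 5819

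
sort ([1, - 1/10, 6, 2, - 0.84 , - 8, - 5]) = [ - 8,- 5,  -  0.84, - 1/10, 1,2,6] 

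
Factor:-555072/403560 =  -392/285 =- 2^3 * 3^(-1)*5^( -1 )*7^2*19^(-1 )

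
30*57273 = 1718190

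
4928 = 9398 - 4470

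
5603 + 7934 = 13537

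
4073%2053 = 2020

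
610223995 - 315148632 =295075363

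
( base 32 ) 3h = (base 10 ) 113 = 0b1110001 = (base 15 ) 78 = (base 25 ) 4D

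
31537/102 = 31537/102  =  309.19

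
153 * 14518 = 2221254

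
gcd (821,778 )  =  1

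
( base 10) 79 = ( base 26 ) 31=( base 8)117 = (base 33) 2D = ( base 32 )2F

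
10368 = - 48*( - 216 )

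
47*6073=285431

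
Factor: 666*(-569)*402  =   - 152339508 = - 2^2* 3^3*37^1 * 67^1*569^1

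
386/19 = 386/19=20.32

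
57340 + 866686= 924026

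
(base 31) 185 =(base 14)62A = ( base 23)26i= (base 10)1214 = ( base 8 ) 2276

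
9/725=9/725  =  0.01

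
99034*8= 792272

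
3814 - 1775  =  2039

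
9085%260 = 245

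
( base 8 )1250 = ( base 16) 2A8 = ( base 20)1E0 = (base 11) 569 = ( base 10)680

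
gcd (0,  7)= 7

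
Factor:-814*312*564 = - 2^6*3^2*11^1*13^1*37^1*47^1 =- 143237952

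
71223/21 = 23741/7=3391.57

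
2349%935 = 479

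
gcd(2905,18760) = 35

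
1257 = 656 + 601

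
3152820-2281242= 871578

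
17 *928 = 15776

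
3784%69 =58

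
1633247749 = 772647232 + 860600517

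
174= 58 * 3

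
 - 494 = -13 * 38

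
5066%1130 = 546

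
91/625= 91/625 = 0.15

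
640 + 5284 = 5924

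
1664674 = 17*97922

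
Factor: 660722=2^1*17^1* 19433^1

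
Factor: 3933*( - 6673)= - 3^2*19^1* 23^1*6673^1 = - 26244909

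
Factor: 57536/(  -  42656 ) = -58/43 = - 2^1* 29^1 * 43^(-1)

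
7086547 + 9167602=16254149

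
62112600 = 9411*6600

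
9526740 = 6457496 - -3069244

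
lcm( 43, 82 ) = 3526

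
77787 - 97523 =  - 19736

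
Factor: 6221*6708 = 41730468=2^2*3^1 * 13^1*43^1*6221^1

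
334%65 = 9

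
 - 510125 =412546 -922671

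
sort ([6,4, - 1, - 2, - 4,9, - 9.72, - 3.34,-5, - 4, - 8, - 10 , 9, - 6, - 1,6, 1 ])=[ - 10, - 9.72, - 8, - 6,-5, - 4, - 4, - 3.34, - 2, - 1, - 1, 1,4, 6,6, 9, 9]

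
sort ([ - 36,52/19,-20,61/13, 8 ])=[ - 36, - 20,52/19,  61/13, 8 ]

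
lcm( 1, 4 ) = 4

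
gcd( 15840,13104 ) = 144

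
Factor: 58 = 2^1 * 29^1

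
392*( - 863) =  - 338296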